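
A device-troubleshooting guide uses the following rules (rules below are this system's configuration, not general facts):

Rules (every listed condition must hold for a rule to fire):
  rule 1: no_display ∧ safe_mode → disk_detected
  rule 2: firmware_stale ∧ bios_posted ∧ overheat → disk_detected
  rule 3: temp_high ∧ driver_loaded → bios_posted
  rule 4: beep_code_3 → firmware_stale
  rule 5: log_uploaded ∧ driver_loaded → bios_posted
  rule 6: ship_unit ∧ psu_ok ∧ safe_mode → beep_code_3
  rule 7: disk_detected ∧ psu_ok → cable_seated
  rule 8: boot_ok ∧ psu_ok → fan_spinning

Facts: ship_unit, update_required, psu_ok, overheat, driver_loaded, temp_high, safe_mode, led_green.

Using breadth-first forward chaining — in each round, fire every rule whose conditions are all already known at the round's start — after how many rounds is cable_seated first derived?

Round 1 fires rule 3, rule 6, giving bios_posted, beep_code_3.
Round 2 fires rule 4, giving firmware_stale.
Round 3 fires rule 2, giving disk_detected.
Round 4 fires rule 7, giving cable_seated.
cable_seated first appears in round 4.

4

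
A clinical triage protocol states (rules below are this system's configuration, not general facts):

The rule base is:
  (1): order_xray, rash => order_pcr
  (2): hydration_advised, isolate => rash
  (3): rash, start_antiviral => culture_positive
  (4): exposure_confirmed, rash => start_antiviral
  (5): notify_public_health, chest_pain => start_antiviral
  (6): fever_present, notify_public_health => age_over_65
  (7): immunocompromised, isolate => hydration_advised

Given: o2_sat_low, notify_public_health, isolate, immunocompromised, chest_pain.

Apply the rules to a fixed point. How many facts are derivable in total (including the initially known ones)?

[1] (5) [notify_public_health, chest_pain => start_antiviral]; (7) [immunocompromised, isolate => hydration_advised]. ⇒ new: start_antiviral, hydration_advised.
[2] (2) [hydration_advised, isolate => rash]. ⇒ new: rash.
[3] (3) [rash, start_antiviral => culture_positive]. ⇒ new: culture_positive.
Closure: {chest_pain, culture_positive, hydration_advised, immunocompromised, isolate, notify_public_health, o2_sat_low, rash, start_antiviral} — 9 facts.

9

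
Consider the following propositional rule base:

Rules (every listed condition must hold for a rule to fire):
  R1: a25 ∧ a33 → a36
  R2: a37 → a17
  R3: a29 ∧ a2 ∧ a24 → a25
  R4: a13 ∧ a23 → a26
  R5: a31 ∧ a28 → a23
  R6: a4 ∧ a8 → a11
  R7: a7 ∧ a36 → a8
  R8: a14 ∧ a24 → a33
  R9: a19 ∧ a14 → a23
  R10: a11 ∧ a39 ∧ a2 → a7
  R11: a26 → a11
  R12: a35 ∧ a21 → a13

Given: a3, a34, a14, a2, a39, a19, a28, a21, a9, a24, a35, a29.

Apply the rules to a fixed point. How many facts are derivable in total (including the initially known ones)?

Round 1 — R3, R8, R9, R12, derive a25, a33, a23, a13.
Round 2 — R1, R4, derive a36, a26.
Round 3 — R11, derive a11.
Round 4 — R10, derive a7.
Round 5 — R7, derive a8.
Closure: {a11, a13, a14, a19, a2, a21, a23, a24, a25, a26, a28, a29, a3, a33, a34, a35, a36, a39, a7, a8, a9} — 21 facts.

21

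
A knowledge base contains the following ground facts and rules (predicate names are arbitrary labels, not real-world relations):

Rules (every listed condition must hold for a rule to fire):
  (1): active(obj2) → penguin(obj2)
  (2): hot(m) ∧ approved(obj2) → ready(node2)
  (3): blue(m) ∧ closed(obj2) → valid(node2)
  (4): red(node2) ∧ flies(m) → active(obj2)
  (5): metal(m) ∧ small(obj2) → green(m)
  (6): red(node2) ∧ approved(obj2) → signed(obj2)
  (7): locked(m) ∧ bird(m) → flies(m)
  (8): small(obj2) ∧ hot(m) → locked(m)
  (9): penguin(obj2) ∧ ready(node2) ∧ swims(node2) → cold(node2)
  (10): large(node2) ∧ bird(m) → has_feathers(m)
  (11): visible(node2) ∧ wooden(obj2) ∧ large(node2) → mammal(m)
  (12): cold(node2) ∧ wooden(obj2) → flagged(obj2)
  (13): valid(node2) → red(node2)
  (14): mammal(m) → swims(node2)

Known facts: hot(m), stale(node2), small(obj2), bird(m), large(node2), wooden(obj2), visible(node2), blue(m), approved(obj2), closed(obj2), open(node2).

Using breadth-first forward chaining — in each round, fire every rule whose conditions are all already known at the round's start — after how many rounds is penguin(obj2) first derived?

[1] (2) [hot(m) ∧ approved(obj2) → ready(node2)]; (3) [blue(m) ∧ closed(obj2) → valid(node2)]; (8) [small(obj2) ∧ hot(m) → locked(m)]; (10) [large(node2) ∧ bird(m) → has_feathers(m)]; (11) [visible(node2) ∧ wooden(obj2) ∧ large(node2) → mammal(m)]. ⇒ new: ready(node2), valid(node2), locked(m), has_feathers(m), mammal(m).
[2] (7) [locked(m) ∧ bird(m) → flies(m)]; (13) [valid(node2) → red(node2)]; (14) [mammal(m) → swims(node2)]. ⇒ new: flies(m), red(node2), swims(node2).
[3] (4) [red(node2) ∧ flies(m) → active(obj2)]; (6) [red(node2) ∧ approved(obj2) → signed(obj2)]. ⇒ new: active(obj2), signed(obj2).
[4] (1) [active(obj2) → penguin(obj2)]. ⇒ new: penguin(obj2).
penguin(obj2) first appears in round 4.

4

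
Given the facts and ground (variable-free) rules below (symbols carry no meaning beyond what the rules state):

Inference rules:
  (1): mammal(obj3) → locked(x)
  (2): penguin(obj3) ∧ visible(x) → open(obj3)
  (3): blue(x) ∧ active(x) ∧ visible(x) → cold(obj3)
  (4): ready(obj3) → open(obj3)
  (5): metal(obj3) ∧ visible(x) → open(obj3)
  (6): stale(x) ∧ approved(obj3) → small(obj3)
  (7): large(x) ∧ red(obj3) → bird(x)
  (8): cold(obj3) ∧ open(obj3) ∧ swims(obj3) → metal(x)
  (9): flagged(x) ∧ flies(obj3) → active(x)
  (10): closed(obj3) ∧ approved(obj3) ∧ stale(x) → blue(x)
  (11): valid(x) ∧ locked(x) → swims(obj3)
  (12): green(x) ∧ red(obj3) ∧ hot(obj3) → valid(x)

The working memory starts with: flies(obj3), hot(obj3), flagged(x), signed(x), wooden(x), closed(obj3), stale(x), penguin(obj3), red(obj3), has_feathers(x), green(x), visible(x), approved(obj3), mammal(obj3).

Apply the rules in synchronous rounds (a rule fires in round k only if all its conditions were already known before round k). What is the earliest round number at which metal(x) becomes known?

Round 1: (1) [mammal(obj3) → locked(x)]; (2) [penguin(obj3) ∧ visible(x) → open(obj3)]; (6) [stale(x) ∧ approved(obj3) → small(obj3)]; (9) [flagged(x) ∧ flies(obj3) → active(x)]; (10) [closed(obj3) ∧ approved(obj3) ∧ stale(x) → blue(x)]; (12) [green(x) ∧ red(obj3) ∧ hot(obj3) → valid(x)]. New: locked(x), open(obj3), small(obj3), active(x), blue(x), valid(x).
Round 2: (3) [blue(x) ∧ active(x) ∧ visible(x) → cold(obj3)]; (11) [valid(x) ∧ locked(x) → swims(obj3)]. New: cold(obj3), swims(obj3).
Round 3: (8) [cold(obj3) ∧ open(obj3) ∧ swims(obj3) → metal(x)]. New: metal(x).
metal(x) first appears in round 3.

3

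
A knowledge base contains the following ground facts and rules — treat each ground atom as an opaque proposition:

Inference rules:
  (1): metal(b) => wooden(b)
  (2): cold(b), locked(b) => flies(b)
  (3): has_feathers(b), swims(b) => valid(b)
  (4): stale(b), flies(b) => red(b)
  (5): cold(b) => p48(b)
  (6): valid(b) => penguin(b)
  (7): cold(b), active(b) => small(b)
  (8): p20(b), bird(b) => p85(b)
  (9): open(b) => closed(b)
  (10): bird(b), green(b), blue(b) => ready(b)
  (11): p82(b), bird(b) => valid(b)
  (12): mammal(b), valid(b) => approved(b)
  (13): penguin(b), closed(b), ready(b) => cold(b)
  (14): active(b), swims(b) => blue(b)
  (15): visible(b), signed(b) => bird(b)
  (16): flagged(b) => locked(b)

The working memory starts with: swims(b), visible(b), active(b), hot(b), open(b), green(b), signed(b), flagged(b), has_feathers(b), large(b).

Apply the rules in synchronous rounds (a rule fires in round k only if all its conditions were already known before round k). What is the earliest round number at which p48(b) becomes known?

[1] (3) [has_feathers(b), swims(b) => valid(b)]; (9) [open(b) => closed(b)]; (14) [active(b), swims(b) => blue(b)]; (15) [visible(b), signed(b) => bird(b)]; (16) [flagged(b) => locked(b)]. ⇒ new: valid(b), closed(b), blue(b), bird(b), locked(b).
[2] (6) [valid(b) => penguin(b)]; (10) [bird(b), green(b), blue(b) => ready(b)]. ⇒ new: penguin(b), ready(b).
[3] (13) [penguin(b), closed(b), ready(b) => cold(b)]. ⇒ new: cold(b).
[4] (2) [cold(b), locked(b) => flies(b)]; (5) [cold(b) => p48(b)]; (7) [cold(b), active(b) => small(b)]. ⇒ new: flies(b), p48(b), small(b).
p48(b) first appears in round 4.

4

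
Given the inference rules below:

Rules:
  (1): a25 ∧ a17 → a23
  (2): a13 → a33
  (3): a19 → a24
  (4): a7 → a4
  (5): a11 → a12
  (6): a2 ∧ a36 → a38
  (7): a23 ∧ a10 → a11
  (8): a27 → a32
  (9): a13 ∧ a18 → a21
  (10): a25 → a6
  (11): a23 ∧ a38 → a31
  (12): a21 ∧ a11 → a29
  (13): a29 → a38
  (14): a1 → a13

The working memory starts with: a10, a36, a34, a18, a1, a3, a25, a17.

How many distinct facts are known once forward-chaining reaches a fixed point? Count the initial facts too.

18

Round 1 — (1), (10), (14), derive a23, a6, a13.
Round 2 — (2), (7), (9), derive a33, a11, a21.
Round 3 — (5), (12), derive a12, a29.
Round 4 — (13), derive a38.
Round 5 — (11), derive a31.
Closure: {a1, a10, a11, a12, a13, a17, a18, a21, a23, a25, a29, a3, a31, a33, a34, a36, a38, a6} — 18 facts.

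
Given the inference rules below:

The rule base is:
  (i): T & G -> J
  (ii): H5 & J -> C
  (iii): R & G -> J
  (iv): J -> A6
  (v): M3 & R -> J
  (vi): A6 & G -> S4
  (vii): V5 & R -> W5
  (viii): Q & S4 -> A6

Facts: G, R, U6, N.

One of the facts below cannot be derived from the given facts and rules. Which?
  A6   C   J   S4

[1] (iii) [R & G -> J]. ⇒ new: J.
[2] (iv) [J -> A6]. ⇒ new: A6.
[3] (vi) [A6 & G -> S4]. ⇒ new: S4.
Derived: J (round 1), A6 (round 2), S4 (round 3). C never appears in any round.

C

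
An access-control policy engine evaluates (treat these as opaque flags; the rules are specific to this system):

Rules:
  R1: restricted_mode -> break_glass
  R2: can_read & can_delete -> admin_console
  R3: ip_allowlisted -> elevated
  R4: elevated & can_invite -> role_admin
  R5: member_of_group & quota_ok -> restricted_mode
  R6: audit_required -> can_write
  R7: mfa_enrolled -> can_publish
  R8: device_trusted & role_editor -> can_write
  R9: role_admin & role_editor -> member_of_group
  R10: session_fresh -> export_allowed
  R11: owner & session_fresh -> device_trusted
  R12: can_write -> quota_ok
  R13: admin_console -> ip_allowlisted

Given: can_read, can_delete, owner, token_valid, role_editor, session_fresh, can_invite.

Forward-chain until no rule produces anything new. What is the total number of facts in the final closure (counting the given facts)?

Round 1: R2 [can_read & can_delete -> admin_console]; R10 [session_fresh -> export_allowed]; R11 [owner & session_fresh -> device_trusted]. Adds admin_console, export_allowed, device_trusted.
Round 2: R8 [device_trusted & role_editor -> can_write]; R13 [admin_console -> ip_allowlisted]. Adds can_write, ip_allowlisted.
Round 3: R3 [ip_allowlisted -> elevated]; R12 [can_write -> quota_ok]. Adds elevated, quota_ok.
Round 4: R4 [elevated & can_invite -> role_admin]. Adds role_admin.
Round 5: R9 [role_admin & role_editor -> member_of_group]. Adds member_of_group.
Round 6: R5 [member_of_group & quota_ok -> restricted_mode]. Adds restricted_mode.
Round 7: R1 [restricted_mode -> break_glass]. Adds break_glass.
Closure: {admin_console, break_glass, can_delete, can_invite, can_read, can_write, device_trusted, elevated, export_allowed, ip_allowlisted, member_of_group, owner, quota_ok, restricted_mode, role_admin, role_editor, session_fresh, token_valid} — 18 facts.

18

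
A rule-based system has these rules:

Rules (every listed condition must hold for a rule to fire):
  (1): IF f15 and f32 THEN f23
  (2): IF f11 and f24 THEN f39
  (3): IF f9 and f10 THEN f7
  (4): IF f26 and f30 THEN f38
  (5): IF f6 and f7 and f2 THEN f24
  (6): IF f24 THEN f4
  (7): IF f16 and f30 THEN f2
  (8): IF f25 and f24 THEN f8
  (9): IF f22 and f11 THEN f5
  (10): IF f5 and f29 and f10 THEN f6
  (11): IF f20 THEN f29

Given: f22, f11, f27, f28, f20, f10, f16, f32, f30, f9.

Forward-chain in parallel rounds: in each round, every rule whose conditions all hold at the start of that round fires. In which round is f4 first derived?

4

Round 1 — (3), (7), (9), (11), derive f7, f2, f5, f29.
Round 2 — (10), derive f6.
Round 3 — (5), derive f24.
Round 4 — (2), (6), derive f39, f4.
f4 first appears in round 4.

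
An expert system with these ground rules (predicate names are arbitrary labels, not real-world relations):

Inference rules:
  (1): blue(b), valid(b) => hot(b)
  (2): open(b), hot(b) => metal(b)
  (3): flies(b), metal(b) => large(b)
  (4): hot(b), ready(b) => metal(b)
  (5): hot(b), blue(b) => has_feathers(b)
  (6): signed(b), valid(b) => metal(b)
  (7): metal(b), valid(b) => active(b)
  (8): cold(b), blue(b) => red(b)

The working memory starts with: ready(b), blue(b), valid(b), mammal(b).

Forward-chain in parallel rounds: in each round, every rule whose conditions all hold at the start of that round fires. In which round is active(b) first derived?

3

Round 1: (1) [blue(b), valid(b) => hot(b)]. Adds hot(b).
Round 2: (4) [hot(b), ready(b) => metal(b)]; (5) [hot(b), blue(b) => has_feathers(b)]. Adds metal(b), has_feathers(b).
Round 3: (7) [metal(b), valid(b) => active(b)]. Adds active(b).
active(b) first appears in round 3.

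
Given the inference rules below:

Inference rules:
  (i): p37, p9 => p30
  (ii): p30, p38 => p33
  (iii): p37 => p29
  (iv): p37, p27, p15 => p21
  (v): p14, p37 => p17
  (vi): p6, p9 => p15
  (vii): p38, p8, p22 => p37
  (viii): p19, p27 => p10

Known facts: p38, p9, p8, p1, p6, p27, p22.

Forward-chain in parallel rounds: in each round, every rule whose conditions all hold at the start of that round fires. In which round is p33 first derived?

Round 1 — (vi), (vii), derive p15, p37.
Round 2 — (i), (iii), (iv), derive p30, p29, p21.
Round 3 — (ii), derive p33.
p33 first appears in round 3.

3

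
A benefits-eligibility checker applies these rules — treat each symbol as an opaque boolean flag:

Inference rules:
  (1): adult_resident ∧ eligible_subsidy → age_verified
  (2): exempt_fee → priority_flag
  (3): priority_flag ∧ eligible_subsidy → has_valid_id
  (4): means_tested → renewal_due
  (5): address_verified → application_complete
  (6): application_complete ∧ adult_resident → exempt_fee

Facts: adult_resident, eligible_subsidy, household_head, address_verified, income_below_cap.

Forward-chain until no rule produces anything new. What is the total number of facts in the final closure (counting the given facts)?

Round 1: (1) [adult_resident ∧ eligible_subsidy → age_verified]; (5) [address_verified → application_complete]. New: age_verified, application_complete.
Round 2: (6) [application_complete ∧ adult_resident → exempt_fee]. New: exempt_fee.
Round 3: (2) [exempt_fee → priority_flag]. New: priority_flag.
Round 4: (3) [priority_flag ∧ eligible_subsidy → has_valid_id]. New: has_valid_id.
Closure: {address_verified, adult_resident, age_verified, application_complete, eligible_subsidy, exempt_fee, has_valid_id, household_head, income_below_cap, priority_flag} — 10 facts.

10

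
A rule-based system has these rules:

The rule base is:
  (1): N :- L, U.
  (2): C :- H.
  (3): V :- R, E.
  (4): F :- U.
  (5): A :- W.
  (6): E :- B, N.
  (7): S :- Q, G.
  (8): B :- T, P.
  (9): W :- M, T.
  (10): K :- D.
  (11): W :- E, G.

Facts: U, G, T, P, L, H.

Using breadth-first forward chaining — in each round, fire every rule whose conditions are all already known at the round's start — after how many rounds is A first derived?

4

Round 1: (1) [N :- L, U.]; (2) [C :- H.]; (4) [F :- U.]; (8) [B :- T, P.]. Adds N, C, F, B.
Round 2: (6) [E :- B, N.]. Adds E.
Round 3: (11) [W :- E, G.]. Adds W.
Round 4: (5) [A :- W.]. Adds A.
A first appears in round 4.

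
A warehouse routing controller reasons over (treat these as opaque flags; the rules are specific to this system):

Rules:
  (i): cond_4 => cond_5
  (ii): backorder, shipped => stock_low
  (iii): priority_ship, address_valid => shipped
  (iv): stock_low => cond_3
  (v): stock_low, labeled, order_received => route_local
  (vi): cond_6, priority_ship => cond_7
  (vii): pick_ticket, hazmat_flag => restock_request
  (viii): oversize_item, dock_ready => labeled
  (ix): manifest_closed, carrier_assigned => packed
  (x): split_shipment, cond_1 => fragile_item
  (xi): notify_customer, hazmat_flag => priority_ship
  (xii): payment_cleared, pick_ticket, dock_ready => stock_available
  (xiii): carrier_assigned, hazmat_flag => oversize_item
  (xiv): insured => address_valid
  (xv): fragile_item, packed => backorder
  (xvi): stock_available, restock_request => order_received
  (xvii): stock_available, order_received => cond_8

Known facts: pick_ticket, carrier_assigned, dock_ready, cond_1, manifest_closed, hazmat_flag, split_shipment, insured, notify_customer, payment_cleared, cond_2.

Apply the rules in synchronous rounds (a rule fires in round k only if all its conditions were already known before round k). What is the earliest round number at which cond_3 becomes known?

4

[1] (vii) [pick_ticket, hazmat_flag => restock_request]; (ix) [manifest_closed, carrier_assigned => packed]; (x) [split_shipment, cond_1 => fragile_item]; (xi) [notify_customer, hazmat_flag => priority_ship]; (xii) [payment_cleared, pick_ticket, dock_ready => stock_available]; (xiii) [carrier_assigned, hazmat_flag => oversize_item]; (xiv) [insured => address_valid]. ⇒ new: restock_request, packed, fragile_item, priority_ship, stock_available, oversize_item, address_valid.
[2] (iii) [priority_ship, address_valid => shipped]; (viii) [oversize_item, dock_ready => labeled]; (xv) [fragile_item, packed => backorder]; (xvi) [stock_available, restock_request => order_received]. ⇒ new: shipped, labeled, backorder, order_received.
[3] (ii) [backorder, shipped => stock_low]; (xvii) [stock_available, order_received => cond_8]. ⇒ new: stock_low, cond_8.
[4] (iv) [stock_low => cond_3]; (v) [stock_low, labeled, order_received => route_local]. ⇒ new: cond_3, route_local.
cond_3 first appears in round 4.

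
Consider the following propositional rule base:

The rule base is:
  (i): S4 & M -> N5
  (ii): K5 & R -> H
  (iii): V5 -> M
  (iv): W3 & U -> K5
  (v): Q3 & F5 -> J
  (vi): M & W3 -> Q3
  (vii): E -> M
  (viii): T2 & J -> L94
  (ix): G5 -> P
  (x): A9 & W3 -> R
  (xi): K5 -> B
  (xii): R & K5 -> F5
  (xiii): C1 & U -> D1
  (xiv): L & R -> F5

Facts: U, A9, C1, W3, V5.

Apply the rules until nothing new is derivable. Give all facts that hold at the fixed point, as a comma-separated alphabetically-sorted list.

Round 1 — (iii), (iv), (x), (xiii), derive M, K5, R, D1.
Round 2 — (ii), (vi), (xi), (xii), derive H, Q3, B, F5.
Round 3 — (v), derive J.

A9, B, C1, D1, F5, H, J, K5, M, Q3, R, U, V5, W3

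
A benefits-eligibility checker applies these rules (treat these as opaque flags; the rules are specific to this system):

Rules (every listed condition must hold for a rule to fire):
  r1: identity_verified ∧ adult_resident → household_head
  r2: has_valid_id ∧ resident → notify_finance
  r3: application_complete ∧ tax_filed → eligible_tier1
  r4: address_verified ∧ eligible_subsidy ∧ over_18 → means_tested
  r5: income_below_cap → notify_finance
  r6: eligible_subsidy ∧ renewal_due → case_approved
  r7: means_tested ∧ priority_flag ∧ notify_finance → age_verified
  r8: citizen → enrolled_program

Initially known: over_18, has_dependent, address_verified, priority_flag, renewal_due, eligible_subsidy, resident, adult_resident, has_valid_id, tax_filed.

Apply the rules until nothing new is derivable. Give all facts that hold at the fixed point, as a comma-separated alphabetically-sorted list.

[1] r2 [has_valid_id ∧ resident → notify_finance]; r4 [address_verified ∧ eligible_subsidy ∧ over_18 → means_tested]; r6 [eligible_subsidy ∧ renewal_due → case_approved]. ⇒ new: notify_finance, means_tested, case_approved.
[2] r7 [means_tested ∧ priority_flag ∧ notify_finance → age_verified]. ⇒ new: age_verified.

address_verified, adult_resident, age_verified, case_approved, eligible_subsidy, has_dependent, has_valid_id, means_tested, notify_finance, over_18, priority_flag, renewal_due, resident, tax_filed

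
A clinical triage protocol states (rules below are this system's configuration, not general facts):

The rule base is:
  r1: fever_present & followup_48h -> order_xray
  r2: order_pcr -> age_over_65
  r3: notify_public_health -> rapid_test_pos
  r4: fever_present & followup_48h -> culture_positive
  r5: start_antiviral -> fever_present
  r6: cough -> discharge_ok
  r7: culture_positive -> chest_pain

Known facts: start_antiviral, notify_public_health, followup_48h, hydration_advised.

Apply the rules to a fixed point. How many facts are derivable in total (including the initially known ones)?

Round 1: r3 [notify_public_health -> rapid_test_pos]; r5 [start_antiviral -> fever_present]. Adds rapid_test_pos, fever_present.
Round 2: r1 [fever_present & followup_48h -> order_xray]; r4 [fever_present & followup_48h -> culture_positive]. Adds order_xray, culture_positive.
Round 3: r7 [culture_positive -> chest_pain]. Adds chest_pain.
Closure: {chest_pain, culture_positive, fever_present, followup_48h, hydration_advised, notify_public_health, order_xray, rapid_test_pos, start_antiviral} — 9 facts.

9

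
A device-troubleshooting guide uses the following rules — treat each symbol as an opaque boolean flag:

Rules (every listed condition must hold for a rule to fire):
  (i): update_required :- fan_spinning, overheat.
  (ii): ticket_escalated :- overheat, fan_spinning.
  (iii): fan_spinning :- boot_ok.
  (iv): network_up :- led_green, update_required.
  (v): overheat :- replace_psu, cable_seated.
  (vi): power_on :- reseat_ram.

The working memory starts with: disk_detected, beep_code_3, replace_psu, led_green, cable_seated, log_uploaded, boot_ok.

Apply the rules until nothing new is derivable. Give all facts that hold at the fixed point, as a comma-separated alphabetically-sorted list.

beep_code_3, boot_ok, cable_seated, disk_detected, fan_spinning, led_green, log_uploaded, network_up, overheat, replace_psu, ticket_escalated, update_required

Round 1 — (iii), (v), derive fan_spinning, overheat.
Round 2 — (i), (ii), derive update_required, ticket_escalated.
Round 3 — (iv), derive network_up.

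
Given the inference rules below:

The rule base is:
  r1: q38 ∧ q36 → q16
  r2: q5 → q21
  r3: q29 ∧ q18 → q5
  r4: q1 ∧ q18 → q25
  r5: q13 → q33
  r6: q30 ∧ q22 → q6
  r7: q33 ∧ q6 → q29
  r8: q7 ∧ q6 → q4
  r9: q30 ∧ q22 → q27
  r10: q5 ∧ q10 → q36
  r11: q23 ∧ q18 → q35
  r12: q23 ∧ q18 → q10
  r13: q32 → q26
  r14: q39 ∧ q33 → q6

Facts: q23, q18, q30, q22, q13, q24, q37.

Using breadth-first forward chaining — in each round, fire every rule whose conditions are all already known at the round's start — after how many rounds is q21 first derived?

Round 1 — r5, r6, r9, r11, r12, derive q33, q6, q27, q35, q10.
Round 2 — r7, derive q29.
Round 3 — r3, derive q5.
Round 4 — r2, r10, derive q21, q36.
q21 first appears in round 4.

4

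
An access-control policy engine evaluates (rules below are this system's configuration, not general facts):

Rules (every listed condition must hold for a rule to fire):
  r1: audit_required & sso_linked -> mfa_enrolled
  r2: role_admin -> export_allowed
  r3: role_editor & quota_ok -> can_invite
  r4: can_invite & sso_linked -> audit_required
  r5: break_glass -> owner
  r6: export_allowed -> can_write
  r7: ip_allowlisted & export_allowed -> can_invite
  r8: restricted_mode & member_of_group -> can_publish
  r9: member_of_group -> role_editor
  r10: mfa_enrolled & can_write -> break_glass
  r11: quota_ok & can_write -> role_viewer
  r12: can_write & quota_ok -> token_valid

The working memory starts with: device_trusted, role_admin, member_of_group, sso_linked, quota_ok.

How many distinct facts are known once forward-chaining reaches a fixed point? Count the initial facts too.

Round 1 fires r2, r9, giving export_allowed, role_editor.
Round 2 fires r3, r6, giving can_invite, can_write.
Round 3 fires r4, r11, r12, giving audit_required, role_viewer, token_valid.
Round 4 fires r1, giving mfa_enrolled.
Round 5 fires r10, giving break_glass.
Round 6 fires r5, giving owner.
Closure: {audit_required, break_glass, can_invite, can_write, device_trusted, export_allowed, member_of_group, mfa_enrolled, owner, quota_ok, role_admin, role_editor, role_viewer, sso_linked, token_valid} — 15 facts.

15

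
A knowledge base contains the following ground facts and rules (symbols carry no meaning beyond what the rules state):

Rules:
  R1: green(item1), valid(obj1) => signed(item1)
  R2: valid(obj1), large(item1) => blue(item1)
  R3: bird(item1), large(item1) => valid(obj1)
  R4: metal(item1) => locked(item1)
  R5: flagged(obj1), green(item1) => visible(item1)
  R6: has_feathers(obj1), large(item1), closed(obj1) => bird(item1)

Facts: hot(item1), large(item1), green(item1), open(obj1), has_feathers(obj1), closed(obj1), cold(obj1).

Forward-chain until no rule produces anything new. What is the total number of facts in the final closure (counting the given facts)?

Round 1: R6 [has_feathers(obj1), large(item1), closed(obj1) => bird(item1)]. Adds bird(item1).
Round 2: R3 [bird(item1), large(item1) => valid(obj1)]. Adds valid(obj1).
Round 3: R1 [green(item1), valid(obj1) => signed(item1)]; R2 [valid(obj1), large(item1) => blue(item1)]. Adds signed(item1), blue(item1).
Closure: {bird(item1), blue(item1), closed(obj1), cold(obj1), green(item1), has_feathers(obj1), hot(item1), large(item1), open(obj1), signed(item1), valid(obj1)} — 11 facts.

11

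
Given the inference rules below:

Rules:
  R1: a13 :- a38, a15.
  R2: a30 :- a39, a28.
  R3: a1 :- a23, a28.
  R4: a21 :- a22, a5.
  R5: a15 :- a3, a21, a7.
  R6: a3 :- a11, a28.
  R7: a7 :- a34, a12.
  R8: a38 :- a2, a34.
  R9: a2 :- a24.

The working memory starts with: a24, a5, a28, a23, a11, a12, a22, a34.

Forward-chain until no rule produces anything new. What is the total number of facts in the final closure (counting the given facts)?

16

Round 1: R3 [a1 :- a23, a28.]; R4 [a21 :- a22, a5.]; R6 [a3 :- a11, a28.]; R7 [a7 :- a34, a12.]; R9 [a2 :- a24.]. Adds a1, a21, a3, a7, a2.
Round 2: R5 [a15 :- a3, a21, a7.]; R8 [a38 :- a2, a34.]. Adds a15, a38.
Round 3: R1 [a13 :- a38, a15.]. Adds a13.
Closure: {a1, a11, a12, a13, a15, a2, a21, a22, a23, a24, a28, a3, a34, a38, a5, a7} — 16 facts.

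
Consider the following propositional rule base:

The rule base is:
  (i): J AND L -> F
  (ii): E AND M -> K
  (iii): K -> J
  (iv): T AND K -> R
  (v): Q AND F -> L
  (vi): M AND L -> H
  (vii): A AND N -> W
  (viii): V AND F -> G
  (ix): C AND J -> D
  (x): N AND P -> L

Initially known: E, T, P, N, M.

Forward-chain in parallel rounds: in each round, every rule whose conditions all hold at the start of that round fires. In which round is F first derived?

3

Round 1: (ii) [E AND M -> K]; (x) [N AND P -> L]. Adds K, L.
Round 2: (iii) [K -> J]; (iv) [T AND K -> R]; (vi) [M AND L -> H]. Adds J, R, H.
Round 3: (i) [J AND L -> F]. Adds F.
F first appears in round 3.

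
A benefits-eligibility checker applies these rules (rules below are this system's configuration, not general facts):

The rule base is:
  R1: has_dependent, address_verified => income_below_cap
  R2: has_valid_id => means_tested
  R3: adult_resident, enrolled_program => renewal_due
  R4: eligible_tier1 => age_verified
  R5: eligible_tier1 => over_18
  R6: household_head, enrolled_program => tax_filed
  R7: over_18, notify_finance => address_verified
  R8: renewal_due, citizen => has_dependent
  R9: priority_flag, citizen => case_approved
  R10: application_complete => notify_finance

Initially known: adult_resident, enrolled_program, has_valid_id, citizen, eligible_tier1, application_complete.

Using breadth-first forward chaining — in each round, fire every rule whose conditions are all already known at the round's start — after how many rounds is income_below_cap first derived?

[1] R2 [has_valid_id => means_tested]; R3 [adult_resident, enrolled_program => renewal_due]; R4 [eligible_tier1 => age_verified]; R5 [eligible_tier1 => over_18]; R10 [application_complete => notify_finance]. ⇒ new: means_tested, renewal_due, age_verified, over_18, notify_finance.
[2] R7 [over_18, notify_finance => address_verified]; R8 [renewal_due, citizen => has_dependent]. ⇒ new: address_verified, has_dependent.
[3] R1 [has_dependent, address_verified => income_below_cap]. ⇒ new: income_below_cap.
income_below_cap first appears in round 3.

3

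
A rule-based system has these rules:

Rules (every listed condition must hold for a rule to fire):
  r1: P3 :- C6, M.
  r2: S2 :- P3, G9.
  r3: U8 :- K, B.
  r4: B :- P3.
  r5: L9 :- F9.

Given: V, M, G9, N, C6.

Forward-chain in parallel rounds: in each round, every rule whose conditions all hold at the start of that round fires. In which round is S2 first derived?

2

Round 1 fires r1, giving P3.
Round 2 fires r2, r4, giving S2, B.
S2 first appears in round 2.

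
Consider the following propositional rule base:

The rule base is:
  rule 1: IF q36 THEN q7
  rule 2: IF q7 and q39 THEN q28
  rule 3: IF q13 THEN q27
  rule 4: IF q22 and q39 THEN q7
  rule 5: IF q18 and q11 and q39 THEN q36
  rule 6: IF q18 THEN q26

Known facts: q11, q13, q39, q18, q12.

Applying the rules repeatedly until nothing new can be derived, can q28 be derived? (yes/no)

Round 1: rule 3 [IF q13 THEN q27]; rule 5 [IF q18 and q11 and q39 THEN q36]; rule 6 [IF q18 THEN q26]. Adds q27, q36, q26.
Round 2: rule 1 [IF q36 THEN q7]. Adds q7.
Round 3: rule 2 [IF q7 and q39 THEN q28]. Adds q28.
q28 appears in round 3, so it is derivable.

yes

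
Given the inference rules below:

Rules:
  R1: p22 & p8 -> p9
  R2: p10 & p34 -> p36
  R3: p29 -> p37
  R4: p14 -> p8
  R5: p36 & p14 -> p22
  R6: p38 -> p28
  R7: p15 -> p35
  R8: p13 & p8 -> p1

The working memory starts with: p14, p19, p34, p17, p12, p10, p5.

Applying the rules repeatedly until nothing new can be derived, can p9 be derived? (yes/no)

yes

Round 1 fires R2, R4, giving p36, p8.
Round 2 fires R5, giving p22.
Round 3 fires R1, giving p9.
p9 appears in round 3, so it is derivable.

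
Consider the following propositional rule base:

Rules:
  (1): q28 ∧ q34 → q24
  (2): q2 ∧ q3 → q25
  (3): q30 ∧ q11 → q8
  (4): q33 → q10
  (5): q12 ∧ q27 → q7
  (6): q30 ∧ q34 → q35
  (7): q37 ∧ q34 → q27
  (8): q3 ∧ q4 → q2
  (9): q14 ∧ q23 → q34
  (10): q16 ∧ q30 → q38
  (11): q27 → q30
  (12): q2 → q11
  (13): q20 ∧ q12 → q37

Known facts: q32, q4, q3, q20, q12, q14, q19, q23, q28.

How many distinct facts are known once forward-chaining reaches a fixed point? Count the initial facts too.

20

Round 1 — (8), (9), (13), derive q2, q34, q37.
Round 2 — (1), (2), (7), (12), derive q24, q25, q27, q11.
Round 3 — (5), (11), derive q7, q30.
Round 4 — (3), (6), derive q8, q35.
Closure: {q11, q12, q14, q19, q2, q20, q23, q24, q25, q27, q28, q3, q30, q32, q34, q35, q37, q4, q7, q8} — 20 facts.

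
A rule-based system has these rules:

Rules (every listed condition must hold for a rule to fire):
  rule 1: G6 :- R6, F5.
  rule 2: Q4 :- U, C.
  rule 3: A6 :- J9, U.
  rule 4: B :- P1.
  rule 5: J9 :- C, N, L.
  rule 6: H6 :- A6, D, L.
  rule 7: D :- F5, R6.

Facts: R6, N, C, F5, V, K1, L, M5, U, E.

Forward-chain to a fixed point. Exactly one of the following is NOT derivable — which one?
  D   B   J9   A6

B

Round 1 — rule 1, rule 2, rule 5, rule 7, derive G6, Q4, J9, D.
Round 2 — rule 3, derive A6.
Round 3 — rule 6, derive H6.
Derived: D (round 1), J9 (round 1), A6 (round 2). B never appears in any round.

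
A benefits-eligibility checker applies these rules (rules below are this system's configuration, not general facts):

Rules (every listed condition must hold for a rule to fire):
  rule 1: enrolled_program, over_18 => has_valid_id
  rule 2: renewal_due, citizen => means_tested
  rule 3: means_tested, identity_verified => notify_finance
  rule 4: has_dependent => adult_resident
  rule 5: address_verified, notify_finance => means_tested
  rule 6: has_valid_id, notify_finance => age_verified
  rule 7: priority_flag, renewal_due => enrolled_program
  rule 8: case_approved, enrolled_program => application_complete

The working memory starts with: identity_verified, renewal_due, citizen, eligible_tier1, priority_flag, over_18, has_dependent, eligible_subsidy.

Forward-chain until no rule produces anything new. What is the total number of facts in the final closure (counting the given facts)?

14

Round 1: rule 2 [renewal_due, citizen => means_tested]; rule 4 [has_dependent => adult_resident]; rule 7 [priority_flag, renewal_due => enrolled_program]. Adds means_tested, adult_resident, enrolled_program.
Round 2: rule 1 [enrolled_program, over_18 => has_valid_id]; rule 3 [means_tested, identity_verified => notify_finance]. Adds has_valid_id, notify_finance.
Round 3: rule 6 [has_valid_id, notify_finance => age_verified]. Adds age_verified.
Closure: {adult_resident, age_verified, citizen, eligible_subsidy, eligible_tier1, enrolled_program, has_dependent, has_valid_id, identity_verified, means_tested, notify_finance, over_18, priority_flag, renewal_due} — 14 facts.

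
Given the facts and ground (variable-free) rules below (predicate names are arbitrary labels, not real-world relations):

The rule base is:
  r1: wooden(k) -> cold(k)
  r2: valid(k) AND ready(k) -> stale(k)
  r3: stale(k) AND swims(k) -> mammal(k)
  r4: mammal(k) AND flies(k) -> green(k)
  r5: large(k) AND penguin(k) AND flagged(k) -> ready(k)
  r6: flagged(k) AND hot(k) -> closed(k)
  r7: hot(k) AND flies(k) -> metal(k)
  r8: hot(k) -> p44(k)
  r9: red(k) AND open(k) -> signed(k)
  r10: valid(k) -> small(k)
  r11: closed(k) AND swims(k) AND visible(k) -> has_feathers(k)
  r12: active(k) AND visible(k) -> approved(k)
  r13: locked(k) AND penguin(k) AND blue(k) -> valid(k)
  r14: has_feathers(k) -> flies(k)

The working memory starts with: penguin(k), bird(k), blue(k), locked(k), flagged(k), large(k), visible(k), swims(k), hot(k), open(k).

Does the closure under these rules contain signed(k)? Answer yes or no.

Round 1 — r5, r6, r8, r13, derive ready(k), closed(k), p44(k), valid(k).
Round 2 — r2, r10, r11, derive stale(k), small(k), has_feathers(k).
Round 3 — r3, r14, derive mammal(k), flies(k).
Round 4 — r4, r7, derive green(k), metal(k).
Fixed point reached. signed(k) is concluded only by r9; r9 needs red(k) (never derived).

no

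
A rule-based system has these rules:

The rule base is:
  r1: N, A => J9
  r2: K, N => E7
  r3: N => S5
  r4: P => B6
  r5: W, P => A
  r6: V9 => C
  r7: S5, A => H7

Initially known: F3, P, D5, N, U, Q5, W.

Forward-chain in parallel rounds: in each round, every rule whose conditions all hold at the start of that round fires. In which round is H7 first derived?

2

Round 1 fires r3, r4, r5, giving S5, B6, A.
Round 2 fires r1, r7, giving J9, H7.
H7 first appears in round 2.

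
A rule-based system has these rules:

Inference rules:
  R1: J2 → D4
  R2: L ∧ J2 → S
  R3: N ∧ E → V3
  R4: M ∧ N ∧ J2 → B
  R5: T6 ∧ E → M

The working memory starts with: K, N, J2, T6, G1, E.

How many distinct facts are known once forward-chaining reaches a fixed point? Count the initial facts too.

Round 1 — R1, R3, R5, derive D4, V3, M.
Round 2 — R4, derive B.
Closure: {B, D4, E, G1, J2, K, M, N, T6, V3} — 10 facts.

10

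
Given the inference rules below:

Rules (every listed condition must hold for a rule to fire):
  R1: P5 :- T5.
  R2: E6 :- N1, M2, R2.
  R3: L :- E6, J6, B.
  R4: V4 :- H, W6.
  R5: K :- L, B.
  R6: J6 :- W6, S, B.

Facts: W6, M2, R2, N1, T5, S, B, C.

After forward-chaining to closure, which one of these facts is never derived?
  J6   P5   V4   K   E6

Round 1 fires R1, R2, R6, giving P5, E6, J6.
Round 2 fires R3, giving L.
Round 3 fires R5, giving K.
Derived: K (round 3), E6 (round 1), J6 (round 1), P5 (round 1). V4 never appears in any round.

V4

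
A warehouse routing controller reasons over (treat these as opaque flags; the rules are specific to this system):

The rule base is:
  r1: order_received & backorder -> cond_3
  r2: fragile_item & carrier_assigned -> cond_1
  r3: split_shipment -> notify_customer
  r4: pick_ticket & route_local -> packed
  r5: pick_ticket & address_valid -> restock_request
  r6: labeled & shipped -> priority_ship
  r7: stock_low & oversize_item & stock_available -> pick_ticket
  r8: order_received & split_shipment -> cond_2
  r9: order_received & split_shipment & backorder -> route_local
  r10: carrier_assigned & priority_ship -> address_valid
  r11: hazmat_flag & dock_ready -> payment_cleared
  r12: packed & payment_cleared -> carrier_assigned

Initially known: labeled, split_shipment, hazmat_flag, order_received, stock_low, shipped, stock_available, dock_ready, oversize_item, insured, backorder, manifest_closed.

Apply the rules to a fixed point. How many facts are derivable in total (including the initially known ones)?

Round 1: r1 [order_received & backorder -> cond_3]; r3 [split_shipment -> notify_customer]; r6 [labeled & shipped -> priority_ship]; r7 [stock_low & oversize_item & stock_available -> pick_ticket]; r8 [order_received & split_shipment -> cond_2]; r9 [order_received & split_shipment & backorder -> route_local]; r11 [hazmat_flag & dock_ready -> payment_cleared]. Adds cond_3, notify_customer, priority_ship, pick_ticket, cond_2, route_local, payment_cleared.
Round 2: r4 [pick_ticket & route_local -> packed]. Adds packed.
Round 3: r12 [packed & payment_cleared -> carrier_assigned]. Adds carrier_assigned.
Round 4: r10 [carrier_assigned & priority_ship -> address_valid]. Adds address_valid.
Round 5: r5 [pick_ticket & address_valid -> restock_request]. Adds restock_request.
Closure: {address_valid, backorder, carrier_assigned, cond_2, cond_3, dock_ready, hazmat_flag, insured, labeled, manifest_closed, notify_customer, order_received, oversize_item, packed, payment_cleared, pick_ticket, priority_ship, restock_request, route_local, shipped, split_shipment, stock_available, stock_low} — 23 facts.

23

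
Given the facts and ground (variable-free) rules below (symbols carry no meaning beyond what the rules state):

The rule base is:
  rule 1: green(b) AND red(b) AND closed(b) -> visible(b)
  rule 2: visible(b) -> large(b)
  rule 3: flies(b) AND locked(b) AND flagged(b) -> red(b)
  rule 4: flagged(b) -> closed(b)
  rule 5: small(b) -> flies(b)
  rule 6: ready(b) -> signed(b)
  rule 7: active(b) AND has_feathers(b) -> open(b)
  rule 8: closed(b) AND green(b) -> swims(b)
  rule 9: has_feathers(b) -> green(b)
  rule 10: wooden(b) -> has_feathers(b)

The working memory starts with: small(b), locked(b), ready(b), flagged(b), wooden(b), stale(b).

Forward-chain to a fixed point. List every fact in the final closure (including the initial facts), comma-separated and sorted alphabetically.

closed(b), flagged(b), flies(b), green(b), has_feathers(b), large(b), locked(b), ready(b), red(b), signed(b), small(b), stale(b), swims(b), visible(b), wooden(b)

Round 1 — rule 4, rule 5, rule 6, rule 10, derive closed(b), flies(b), signed(b), has_feathers(b).
Round 2 — rule 3, rule 9, derive red(b), green(b).
Round 3 — rule 1, rule 8, derive visible(b), swims(b).
Round 4 — rule 2, derive large(b).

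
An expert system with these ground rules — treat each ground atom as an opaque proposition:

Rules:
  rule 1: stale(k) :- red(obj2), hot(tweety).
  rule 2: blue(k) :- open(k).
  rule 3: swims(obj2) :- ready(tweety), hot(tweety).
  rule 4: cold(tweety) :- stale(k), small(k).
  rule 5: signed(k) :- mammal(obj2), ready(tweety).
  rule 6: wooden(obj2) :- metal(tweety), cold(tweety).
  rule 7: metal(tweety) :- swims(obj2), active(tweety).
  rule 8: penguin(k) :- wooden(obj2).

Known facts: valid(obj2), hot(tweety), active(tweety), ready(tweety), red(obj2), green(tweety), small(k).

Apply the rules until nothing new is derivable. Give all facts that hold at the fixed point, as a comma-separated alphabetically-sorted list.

Round 1 fires rule 1, rule 3, giving stale(k), swims(obj2).
Round 2 fires rule 4, rule 7, giving cold(tweety), metal(tweety).
Round 3 fires rule 6, giving wooden(obj2).
Round 4 fires rule 8, giving penguin(k).

active(tweety), cold(tweety), green(tweety), hot(tweety), metal(tweety), penguin(k), ready(tweety), red(obj2), small(k), stale(k), swims(obj2), valid(obj2), wooden(obj2)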